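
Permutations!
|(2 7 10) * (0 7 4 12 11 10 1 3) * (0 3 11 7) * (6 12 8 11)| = 20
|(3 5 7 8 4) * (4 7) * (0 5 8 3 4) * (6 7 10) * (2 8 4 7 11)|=|(0 5)(2 8 10 6 11)(3 4 7)|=30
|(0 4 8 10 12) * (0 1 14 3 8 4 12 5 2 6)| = 10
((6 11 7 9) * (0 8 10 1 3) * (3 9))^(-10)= (0 3 7 11 6 9 1 10 8)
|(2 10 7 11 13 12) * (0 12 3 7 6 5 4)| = 28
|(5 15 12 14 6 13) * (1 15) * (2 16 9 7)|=|(1 15 12 14 6 13 5)(2 16 9 7)|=28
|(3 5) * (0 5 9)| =|(0 5 3 9)| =4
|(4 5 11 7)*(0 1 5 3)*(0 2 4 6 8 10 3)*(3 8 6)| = |(0 1 5 11 7 3 2 4)(8 10)| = 8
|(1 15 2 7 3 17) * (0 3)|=7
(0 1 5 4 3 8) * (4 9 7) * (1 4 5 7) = (0 4 3 8)(1 7 5 9) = [4, 7, 2, 8, 3, 9, 6, 5, 0, 1]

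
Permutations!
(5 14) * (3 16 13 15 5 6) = (3 16 13 15 5 14 6) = [0, 1, 2, 16, 4, 14, 3, 7, 8, 9, 10, 11, 12, 15, 6, 5, 13]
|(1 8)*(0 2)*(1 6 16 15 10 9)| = 14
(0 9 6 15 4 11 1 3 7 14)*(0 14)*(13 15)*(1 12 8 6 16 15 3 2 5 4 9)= (0 1 2 5 4 11 12 8 6 13 3 7)(9 16 15)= [1, 2, 5, 7, 11, 4, 13, 0, 6, 16, 10, 12, 8, 3, 14, 9, 15]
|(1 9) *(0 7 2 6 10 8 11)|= 14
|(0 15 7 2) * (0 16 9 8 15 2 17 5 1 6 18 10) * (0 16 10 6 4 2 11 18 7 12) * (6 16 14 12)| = |(0 11 18 16 9 8 15 6 7 17 5 1 4 2 10 14 12)| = 17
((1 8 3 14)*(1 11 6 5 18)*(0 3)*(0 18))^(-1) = (0 5 6 11 14 3)(1 18 8)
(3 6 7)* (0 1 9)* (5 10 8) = (0 1 9)(3 6 7)(5 10 8) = [1, 9, 2, 6, 4, 10, 7, 3, 5, 0, 8]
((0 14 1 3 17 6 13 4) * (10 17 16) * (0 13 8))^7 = ((0 14 1 3 16 10 17 6 8)(4 13))^7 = (0 6 10 3 14 8 17 16 1)(4 13)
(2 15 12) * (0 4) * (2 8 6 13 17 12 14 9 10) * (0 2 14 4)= (2 15 4)(6 13 17 12 8)(9 10 14)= [0, 1, 15, 3, 2, 5, 13, 7, 6, 10, 14, 11, 8, 17, 9, 4, 16, 12]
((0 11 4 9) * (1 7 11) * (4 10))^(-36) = ((0 1 7 11 10 4 9))^(-36) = (0 9 4 10 11 7 1)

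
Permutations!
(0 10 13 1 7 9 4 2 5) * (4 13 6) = (0 10 6 4 2 5)(1 7 9 13) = [10, 7, 5, 3, 2, 0, 4, 9, 8, 13, 6, 11, 12, 1]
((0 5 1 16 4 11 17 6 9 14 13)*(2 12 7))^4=((0 5 1 16 4 11 17 6 9 14 13)(2 12 7))^4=(0 4 9 5 11 14 1 17 13 16 6)(2 12 7)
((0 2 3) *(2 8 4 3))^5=((0 8 4 3))^5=(0 8 4 3)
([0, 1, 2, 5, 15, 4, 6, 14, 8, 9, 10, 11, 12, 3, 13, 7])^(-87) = [0, 1, 2, 7, 13, 14, 6, 5, 8, 9, 10, 11, 12, 15, 4, 3]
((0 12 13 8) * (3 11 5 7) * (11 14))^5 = ((0 12 13 8)(3 14 11 5 7))^5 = (14)(0 12 13 8)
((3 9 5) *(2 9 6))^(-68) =((2 9 5 3 6))^(-68) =(2 5 6 9 3)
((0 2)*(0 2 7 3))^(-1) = ((0 7 3))^(-1) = (0 3 7)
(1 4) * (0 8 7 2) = (0 8 7 2)(1 4) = [8, 4, 0, 3, 1, 5, 6, 2, 7]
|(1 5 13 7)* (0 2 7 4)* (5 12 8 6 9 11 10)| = 13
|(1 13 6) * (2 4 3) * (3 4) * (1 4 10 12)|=6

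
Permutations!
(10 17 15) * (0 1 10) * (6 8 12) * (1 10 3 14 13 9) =[10, 3, 2, 14, 4, 5, 8, 7, 12, 1, 17, 11, 6, 9, 13, 0, 16, 15] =(0 10 17 15)(1 3 14 13 9)(6 8 12)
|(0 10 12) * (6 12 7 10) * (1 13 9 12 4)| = 14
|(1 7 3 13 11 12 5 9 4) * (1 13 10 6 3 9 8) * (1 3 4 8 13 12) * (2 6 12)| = 30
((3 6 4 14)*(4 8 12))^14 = ((3 6 8 12 4 14))^14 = (3 8 4)(6 12 14)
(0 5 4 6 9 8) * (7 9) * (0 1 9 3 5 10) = [10, 9, 2, 5, 6, 4, 7, 3, 1, 8, 0] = (0 10)(1 9 8)(3 5 4 6 7)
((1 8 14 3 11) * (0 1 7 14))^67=((0 1 8)(3 11 7 14))^67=(0 1 8)(3 14 7 11)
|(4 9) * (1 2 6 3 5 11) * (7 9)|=6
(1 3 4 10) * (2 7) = (1 3 4 10)(2 7) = [0, 3, 7, 4, 10, 5, 6, 2, 8, 9, 1]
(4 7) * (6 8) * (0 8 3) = (0 8 6 3)(4 7) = [8, 1, 2, 0, 7, 5, 3, 4, 6]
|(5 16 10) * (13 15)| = 6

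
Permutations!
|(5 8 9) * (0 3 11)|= 3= |(0 3 11)(5 8 9)|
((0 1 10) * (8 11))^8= ((0 1 10)(8 11))^8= (11)(0 10 1)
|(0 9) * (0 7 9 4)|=2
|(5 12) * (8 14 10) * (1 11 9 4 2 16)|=6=|(1 11 9 4 2 16)(5 12)(8 14 10)|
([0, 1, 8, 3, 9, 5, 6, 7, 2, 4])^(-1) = (2 8)(4 9)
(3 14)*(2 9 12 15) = (2 9 12 15)(3 14) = [0, 1, 9, 14, 4, 5, 6, 7, 8, 12, 10, 11, 15, 13, 3, 2]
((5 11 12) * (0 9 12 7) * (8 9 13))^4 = (0 12)(5 13)(7 9)(8 11)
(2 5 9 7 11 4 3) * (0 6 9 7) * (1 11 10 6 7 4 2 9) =(0 7 10 6 1 11 2 5 4 3 9) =[7, 11, 5, 9, 3, 4, 1, 10, 8, 0, 6, 2]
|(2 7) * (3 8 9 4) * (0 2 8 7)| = 10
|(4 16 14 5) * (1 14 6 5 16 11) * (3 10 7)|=|(1 14 16 6 5 4 11)(3 10 7)|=21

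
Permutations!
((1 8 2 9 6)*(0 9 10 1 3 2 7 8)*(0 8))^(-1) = (0 7 8 1 10 2 3 6 9)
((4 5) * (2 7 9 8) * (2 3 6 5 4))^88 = (2 3 7 6 9 5 8)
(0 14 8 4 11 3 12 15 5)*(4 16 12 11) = (0 14 8 16 12 15 5)(3 11) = [14, 1, 2, 11, 4, 0, 6, 7, 16, 9, 10, 3, 15, 13, 8, 5, 12]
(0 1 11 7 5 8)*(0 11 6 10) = (0 1 6 10)(5 8 11 7) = [1, 6, 2, 3, 4, 8, 10, 5, 11, 9, 0, 7]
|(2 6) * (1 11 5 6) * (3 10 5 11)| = 6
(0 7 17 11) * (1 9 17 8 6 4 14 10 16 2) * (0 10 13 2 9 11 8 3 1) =(0 7 3 1 11 10 16 9 17 8 6 4 14 13 2) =[7, 11, 0, 1, 14, 5, 4, 3, 6, 17, 16, 10, 12, 2, 13, 15, 9, 8]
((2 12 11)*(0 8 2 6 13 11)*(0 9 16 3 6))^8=((0 8 2 12 9 16 3 6 13 11))^8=(0 13 3 9 2)(6 16 12 8 11)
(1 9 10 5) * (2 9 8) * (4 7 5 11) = (1 8 2 9 10 11 4 7 5) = [0, 8, 9, 3, 7, 1, 6, 5, 2, 10, 11, 4]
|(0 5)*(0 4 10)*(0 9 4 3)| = 3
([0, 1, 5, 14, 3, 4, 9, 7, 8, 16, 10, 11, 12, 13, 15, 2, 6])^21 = (16)(2 3)(4 15)(5 14)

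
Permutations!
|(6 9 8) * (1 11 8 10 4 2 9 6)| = |(1 11 8)(2 9 10 4)| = 12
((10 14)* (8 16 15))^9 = ((8 16 15)(10 14))^9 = (16)(10 14)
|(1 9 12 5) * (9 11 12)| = 4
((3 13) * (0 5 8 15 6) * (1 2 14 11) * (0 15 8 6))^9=((0 5 6 15)(1 2 14 11)(3 13))^9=(0 5 6 15)(1 2 14 11)(3 13)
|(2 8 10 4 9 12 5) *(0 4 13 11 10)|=21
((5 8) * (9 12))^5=((5 8)(9 12))^5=(5 8)(9 12)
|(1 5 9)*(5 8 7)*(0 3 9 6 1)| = |(0 3 9)(1 8 7 5 6)| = 15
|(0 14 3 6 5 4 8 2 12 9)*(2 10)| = 11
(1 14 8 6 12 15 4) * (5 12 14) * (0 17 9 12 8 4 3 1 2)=(0 17 9 12 15 3 1 5 8 6 14 4 2)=[17, 5, 0, 1, 2, 8, 14, 7, 6, 12, 10, 11, 15, 13, 4, 3, 16, 9]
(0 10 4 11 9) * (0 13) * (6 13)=(0 10 4 11 9 6 13)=[10, 1, 2, 3, 11, 5, 13, 7, 8, 6, 4, 9, 12, 0]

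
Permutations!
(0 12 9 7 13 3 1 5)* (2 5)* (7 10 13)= (0 12 9 10 13 3 1 2 5)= [12, 2, 5, 1, 4, 0, 6, 7, 8, 10, 13, 11, 9, 3]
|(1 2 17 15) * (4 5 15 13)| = 7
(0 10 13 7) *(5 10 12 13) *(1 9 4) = (0 12 13 7)(1 9 4)(5 10) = [12, 9, 2, 3, 1, 10, 6, 0, 8, 4, 5, 11, 13, 7]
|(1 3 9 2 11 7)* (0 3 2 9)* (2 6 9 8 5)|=8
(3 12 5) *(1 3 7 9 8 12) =(1 3)(5 7 9 8 12) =[0, 3, 2, 1, 4, 7, 6, 9, 12, 8, 10, 11, 5]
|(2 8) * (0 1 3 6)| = |(0 1 3 6)(2 8)| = 4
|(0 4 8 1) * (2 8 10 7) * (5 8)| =8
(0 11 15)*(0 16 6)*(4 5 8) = (0 11 15 16 6)(4 5 8) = [11, 1, 2, 3, 5, 8, 0, 7, 4, 9, 10, 15, 12, 13, 14, 16, 6]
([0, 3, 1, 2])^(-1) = [0, 2, 3, 1]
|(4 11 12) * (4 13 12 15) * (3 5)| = |(3 5)(4 11 15)(12 13)| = 6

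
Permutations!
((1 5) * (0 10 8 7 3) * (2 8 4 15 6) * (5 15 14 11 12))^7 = ((0 10 4 14 11 12 5 1 15 6 2 8 7 3))^7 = (0 1)(2 14)(3 5)(4 6)(7 12)(8 11)(10 15)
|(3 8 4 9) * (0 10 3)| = |(0 10 3 8 4 9)| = 6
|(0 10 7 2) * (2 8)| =5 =|(0 10 7 8 2)|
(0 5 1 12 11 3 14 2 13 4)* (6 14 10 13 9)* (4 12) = [5, 4, 9, 10, 0, 1, 14, 7, 8, 6, 13, 3, 11, 12, 2] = (0 5 1 4)(2 9 6 14)(3 10 13 12 11)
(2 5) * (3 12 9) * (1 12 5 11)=(1 12 9 3 5 2 11)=[0, 12, 11, 5, 4, 2, 6, 7, 8, 3, 10, 1, 9]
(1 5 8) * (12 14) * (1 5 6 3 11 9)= (1 6 3 11 9)(5 8)(12 14)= [0, 6, 2, 11, 4, 8, 3, 7, 5, 1, 10, 9, 14, 13, 12]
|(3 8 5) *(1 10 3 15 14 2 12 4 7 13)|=12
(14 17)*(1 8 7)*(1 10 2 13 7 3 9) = [0, 8, 13, 9, 4, 5, 6, 10, 3, 1, 2, 11, 12, 7, 17, 15, 16, 14] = (1 8 3 9)(2 13 7 10)(14 17)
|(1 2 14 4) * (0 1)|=5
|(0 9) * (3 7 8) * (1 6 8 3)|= 6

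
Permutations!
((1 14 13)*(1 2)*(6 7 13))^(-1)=(1 2 13 7 6 14)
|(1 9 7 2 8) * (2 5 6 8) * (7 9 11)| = 6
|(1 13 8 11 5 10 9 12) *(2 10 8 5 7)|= |(1 13 5 8 11 7 2 10 9 12)|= 10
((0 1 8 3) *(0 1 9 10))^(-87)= (10)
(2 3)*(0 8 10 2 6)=(0 8 10 2 3 6)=[8, 1, 3, 6, 4, 5, 0, 7, 10, 9, 2]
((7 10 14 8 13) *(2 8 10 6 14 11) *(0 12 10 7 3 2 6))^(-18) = ((0 12 10 11 6 14 7)(2 8 13 3))^(-18) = (0 11 7 10 14 12 6)(2 13)(3 8)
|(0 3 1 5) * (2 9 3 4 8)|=8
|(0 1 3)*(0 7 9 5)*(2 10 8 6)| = 12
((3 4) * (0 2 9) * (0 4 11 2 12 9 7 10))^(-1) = (0 10 7 2 11 3 4 9 12)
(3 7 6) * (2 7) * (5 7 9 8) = (2 9 8 5 7 6 3) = [0, 1, 9, 2, 4, 7, 3, 6, 5, 8]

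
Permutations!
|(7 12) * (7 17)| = 3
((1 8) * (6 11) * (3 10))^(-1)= (1 8)(3 10)(6 11)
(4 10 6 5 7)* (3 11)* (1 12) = [0, 12, 2, 11, 10, 7, 5, 4, 8, 9, 6, 3, 1] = (1 12)(3 11)(4 10 6 5 7)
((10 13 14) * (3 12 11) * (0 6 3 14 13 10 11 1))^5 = (11 14)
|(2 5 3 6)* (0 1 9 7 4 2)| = |(0 1 9 7 4 2 5 3 6)| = 9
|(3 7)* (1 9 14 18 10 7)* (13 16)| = 14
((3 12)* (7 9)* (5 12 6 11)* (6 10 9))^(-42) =(3 5 6 9)(7 10 12 11)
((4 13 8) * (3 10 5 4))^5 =((3 10 5 4 13 8))^5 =(3 8 13 4 5 10)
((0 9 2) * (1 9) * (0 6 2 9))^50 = (9) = ((9)(0 1)(2 6))^50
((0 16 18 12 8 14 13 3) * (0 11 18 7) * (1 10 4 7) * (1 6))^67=(0 10 16 4 6 7 1)(3 8 11 14 18 13 12)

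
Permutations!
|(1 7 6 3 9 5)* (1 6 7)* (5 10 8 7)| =7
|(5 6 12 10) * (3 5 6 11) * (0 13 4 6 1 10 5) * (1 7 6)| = 11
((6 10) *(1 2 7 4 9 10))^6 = (1 6 10 9 4 7 2)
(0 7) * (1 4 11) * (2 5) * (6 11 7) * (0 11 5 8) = [6, 4, 8, 3, 7, 2, 5, 11, 0, 9, 10, 1] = (0 6 5 2 8)(1 4 7 11)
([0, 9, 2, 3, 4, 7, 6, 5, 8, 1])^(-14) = [0, 1, 2, 3, 4, 5, 6, 7, 8, 9]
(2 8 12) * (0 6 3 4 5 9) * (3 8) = [6, 1, 3, 4, 5, 9, 8, 7, 12, 0, 10, 11, 2] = (0 6 8 12 2 3 4 5 9)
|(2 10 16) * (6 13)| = |(2 10 16)(6 13)| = 6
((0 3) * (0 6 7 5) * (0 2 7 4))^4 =((0 3 6 4)(2 7 5))^4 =(2 7 5)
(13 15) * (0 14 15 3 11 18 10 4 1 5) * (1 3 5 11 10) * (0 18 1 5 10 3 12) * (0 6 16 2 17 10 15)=(0 14)(1 11)(2 17 10 4 12 6 16)(5 18)(13 15)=[14, 11, 17, 3, 12, 18, 16, 7, 8, 9, 4, 1, 6, 15, 0, 13, 2, 10, 5]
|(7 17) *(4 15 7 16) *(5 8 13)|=15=|(4 15 7 17 16)(5 8 13)|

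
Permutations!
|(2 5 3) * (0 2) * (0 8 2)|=|(2 5 3 8)|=4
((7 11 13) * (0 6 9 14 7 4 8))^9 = (14)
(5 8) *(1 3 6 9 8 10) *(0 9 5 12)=[9, 3, 2, 6, 4, 10, 5, 7, 12, 8, 1, 11, 0]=(0 9 8 12)(1 3 6 5 10)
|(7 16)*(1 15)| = 2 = |(1 15)(7 16)|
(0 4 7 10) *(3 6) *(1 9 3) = (0 4 7 10)(1 9 3 6) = [4, 9, 2, 6, 7, 5, 1, 10, 8, 3, 0]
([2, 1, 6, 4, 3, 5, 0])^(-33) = [0, 1, 2, 4, 3, 5, 6]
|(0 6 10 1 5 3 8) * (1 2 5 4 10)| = 9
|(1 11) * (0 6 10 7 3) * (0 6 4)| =4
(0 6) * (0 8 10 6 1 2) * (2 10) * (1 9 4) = (0 9 4 1 10 6 8 2) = [9, 10, 0, 3, 1, 5, 8, 7, 2, 4, 6]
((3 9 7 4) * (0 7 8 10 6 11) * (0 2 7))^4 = (2 9 11 3 6 4 10 7 8)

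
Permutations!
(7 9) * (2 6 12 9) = (2 6 12 9 7) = [0, 1, 6, 3, 4, 5, 12, 2, 8, 7, 10, 11, 9]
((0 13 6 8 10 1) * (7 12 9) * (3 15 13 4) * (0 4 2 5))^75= ((0 2 5)(1 4 3 15 13 6 8 10)(7 12 9))^75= (1 15 8 4 13 10 3 6)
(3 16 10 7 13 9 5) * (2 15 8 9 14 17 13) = (2 15 8 9 5 3 16 10 7)(13 14 17) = [0, 1, 15, 16, 4, 3, 6, 2, 9, 5, 7, 11, 12, 14, 17, 8, 10, 13]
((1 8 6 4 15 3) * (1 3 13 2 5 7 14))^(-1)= ((1 8 6 4 15 13 2 5 7 14))^(-1)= (1 14 7 5 2 13 15 4 6 8)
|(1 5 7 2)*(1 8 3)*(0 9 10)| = 6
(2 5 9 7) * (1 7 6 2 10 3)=(1 7 10 3)(2 5 9 6)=[0, 7, 5, 1, 4, 9, 2, 10, 8, 6, 3]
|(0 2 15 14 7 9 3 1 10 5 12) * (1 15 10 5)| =30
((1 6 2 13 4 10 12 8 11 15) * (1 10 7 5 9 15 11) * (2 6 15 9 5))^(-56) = (1 8 12 10 15)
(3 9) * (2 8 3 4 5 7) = (2 8 3 9 4 5 7) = [0, 1, 8, 9, 5, 7, 6, 2, 3, 4]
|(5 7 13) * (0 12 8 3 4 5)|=|(0 12 8 3 4 5 7 13)|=8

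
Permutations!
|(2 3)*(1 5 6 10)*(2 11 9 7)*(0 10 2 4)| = |(0 10 1 5 6 2 3 11 9 7 4)| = 11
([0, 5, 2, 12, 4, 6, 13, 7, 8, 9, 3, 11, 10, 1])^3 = (1 13 6 5)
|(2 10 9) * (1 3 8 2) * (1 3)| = |(2 10 9 3 8)| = 5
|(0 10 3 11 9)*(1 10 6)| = |(0 6 1 10 3 11 9)| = 7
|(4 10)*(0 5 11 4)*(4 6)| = 6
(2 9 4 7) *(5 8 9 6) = (2 6 5 8 9 4 7) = [0, 1, 6, 3, 7, 8, 5, 2, 9, 4]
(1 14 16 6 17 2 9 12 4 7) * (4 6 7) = (1 14 16 7)(2 9 12 6 17) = [0, 14, 9, 3, 4, 5, 17, 1, 8, 12, 10, 11, 6, 13, 16, 15, 7, 2]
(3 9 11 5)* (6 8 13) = (3 9 11 5)(6 8 13) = [0, 1, 2, 9, 4, 3, 8, 7, 13, 11, 10, 5, 12, 6]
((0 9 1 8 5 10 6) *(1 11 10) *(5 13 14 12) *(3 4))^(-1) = (0 6 10 11 9)(1 5 12 14 13 8)(3 4) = ((0 9 11 10 6)(1 8 13 14 12 5)(3 4))^(-1)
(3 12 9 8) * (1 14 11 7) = (1 14 11 7)(3 12 9 8) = [0, 14, 2, 12, 4, 5, 6, 1, 3, 8, 10, 7, 9, 13, 11]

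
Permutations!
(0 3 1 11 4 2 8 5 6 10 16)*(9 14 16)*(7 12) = (0 3 1 11 4 2 8 5 6 10 9 14 16)(7 12) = [3, 11, 8, 1, 2, 6, 10, 12, 5, 14, 9, 4, 7, 13, 16, 15, 0]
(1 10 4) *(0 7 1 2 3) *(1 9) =(0 7 9 1 10 4 2 3) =[7, 10, 3, 0, 2, 5, 6, 9, 8, 1, 4]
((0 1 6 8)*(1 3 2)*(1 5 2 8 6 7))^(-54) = (8)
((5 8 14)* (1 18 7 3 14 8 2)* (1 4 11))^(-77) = ((1 18 7 3 14 5 2 4 11))^(-77) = (1 14 11 3 4 7 2 18 5)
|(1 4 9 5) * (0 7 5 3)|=7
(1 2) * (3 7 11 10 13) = (1 2)(3 7 11 10 13) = [0, 2, 1, 7, 4, 5, 6, 11, 8, 9, 13, 10, 12, 3]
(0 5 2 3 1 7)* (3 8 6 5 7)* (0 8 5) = (0 7 8 6)(1 3)(2 5) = [7, 3, 5, 1, 4, 2, 0, 8, 6]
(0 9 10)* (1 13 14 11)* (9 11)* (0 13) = (0 11 1)(9 10 13 14) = [11, 0, 2, 3, 4, 5, 6, 7, 8, 10, 13, 1, 12, 14, 9]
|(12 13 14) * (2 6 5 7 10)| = 15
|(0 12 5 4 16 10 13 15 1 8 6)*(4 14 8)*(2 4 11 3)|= 18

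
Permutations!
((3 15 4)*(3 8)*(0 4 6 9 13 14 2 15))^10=((0 4 8 3)(2 15 6 9 13 14))^10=(0 8)(2 13 6)(3 4)(9 15 14)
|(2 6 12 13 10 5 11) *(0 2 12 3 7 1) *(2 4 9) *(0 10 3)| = |(0 4 9 2 6)(1 10 5 11 12 13 3 7)| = 40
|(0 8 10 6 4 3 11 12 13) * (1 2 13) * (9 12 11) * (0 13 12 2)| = 10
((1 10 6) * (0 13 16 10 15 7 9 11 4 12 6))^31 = (0 10 16 13)(1 6 12 4 11 9 7 15)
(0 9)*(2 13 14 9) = (0 2 13 14 9) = [2, 1, 13, 3, 4, 5, 6, 7, 8, 0, 10, 11, 12, 14, 9]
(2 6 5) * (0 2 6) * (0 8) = (0 2 8)(5 6) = [2, 1, 8, 3, 4, 6, 5, 7, 0]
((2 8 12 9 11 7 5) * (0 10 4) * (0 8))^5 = (0 9)(2 12)(4 7)(5 8)(10 11)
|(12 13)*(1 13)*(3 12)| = 4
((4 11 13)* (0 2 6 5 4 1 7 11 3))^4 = ((0 2 6 5 4 3)(1 7 11 13))^4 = (13)(0 4 6)(2 3 5)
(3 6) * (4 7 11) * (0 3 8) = (0 3 6 8)(4 7 11) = [3, 1, 2, 6, 7, 5, 8, 11, 0, 9, 10, 4]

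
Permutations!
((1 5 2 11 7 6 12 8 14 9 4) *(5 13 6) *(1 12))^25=((1 13 6)(2 11 7 5)(4 12 8 14 9))^25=(14)(1 13 6)(2 11 7 5)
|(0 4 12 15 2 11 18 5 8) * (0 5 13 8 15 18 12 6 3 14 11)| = 13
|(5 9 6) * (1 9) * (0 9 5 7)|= 4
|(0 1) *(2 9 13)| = |(0 1)(2 9 13)| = 6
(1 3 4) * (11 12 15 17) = (1 3 4)(11 12 15 17) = [0, 3, 2, 4, 1, 5, 6, 7, 8, 9, 10, 12, 15, 13, 14, 17, 16, 11]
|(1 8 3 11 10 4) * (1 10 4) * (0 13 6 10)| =9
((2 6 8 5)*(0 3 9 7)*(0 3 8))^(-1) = ((0 8 5 2 6)(3 9 7))^(-1) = (0 6 2 5 8)(3 7 9)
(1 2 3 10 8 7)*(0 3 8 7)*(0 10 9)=(0 3 9)(1 2 8 10 7)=[3, 2, 8, 9, 4, 5, 6, 1, 10, 0, 7]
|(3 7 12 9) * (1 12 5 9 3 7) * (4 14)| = 6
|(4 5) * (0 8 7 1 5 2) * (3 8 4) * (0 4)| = |(1 5 3 8 7)(2 4)| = 10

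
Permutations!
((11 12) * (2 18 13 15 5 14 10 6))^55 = (2 6 10 14 5 15 13 18)(11 12)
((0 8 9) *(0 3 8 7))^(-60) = (9)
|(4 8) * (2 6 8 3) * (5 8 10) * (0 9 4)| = 9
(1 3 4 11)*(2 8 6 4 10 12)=[0, 3, 8, 10, 11, 5, 4, 7, 6, 9, 12, 1, 2]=(1 3 10 12 2 8 6 4 11)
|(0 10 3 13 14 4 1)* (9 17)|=|(0 10 3 13 14 4 1)(9 17)|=14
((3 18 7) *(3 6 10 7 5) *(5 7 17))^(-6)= (3 18 7 6 10 17 5)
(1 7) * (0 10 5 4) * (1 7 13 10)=(0 1 13 10 5 4)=[1, 13, 2, 3, 0, 4, 6, 7, 8, 9, 5, 11, 12, 10]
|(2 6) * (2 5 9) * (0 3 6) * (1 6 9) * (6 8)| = |(0 3 9 2)(1 8 6 5)| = 4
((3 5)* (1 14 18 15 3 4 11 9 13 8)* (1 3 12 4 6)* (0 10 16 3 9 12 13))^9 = (0 15 6 10 13 1 16 8 14 3 9 18 5)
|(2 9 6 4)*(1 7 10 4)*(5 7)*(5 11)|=9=|(1 11 5 7 10 4 2 9 6)|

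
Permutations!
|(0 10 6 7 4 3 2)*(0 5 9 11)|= |(0 10 6 7 4 3 2 5 9 11)|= 10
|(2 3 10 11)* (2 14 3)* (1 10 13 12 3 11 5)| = 6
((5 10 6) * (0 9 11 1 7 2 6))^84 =((0 9 11 1 7 2 6 5 10))^84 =(0 1 6)(2 10 11)(5 9 7)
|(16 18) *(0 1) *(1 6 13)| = |(0 6 13 1)(16 18)| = 4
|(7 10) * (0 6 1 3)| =4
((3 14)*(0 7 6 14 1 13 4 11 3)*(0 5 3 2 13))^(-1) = (0 1 3 5 14 6 7)(2 11 4 13)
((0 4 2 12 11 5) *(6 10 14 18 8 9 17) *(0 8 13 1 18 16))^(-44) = ((0 4 2 12 11 5 8 9 17 6 10 14 16)(1 18 13))^(-44) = (0 17 12 14 8 4 6 11 16 9 2 10 5)(1 18 13)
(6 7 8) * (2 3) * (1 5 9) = (1 5 9)(2 3)(6 7 8) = [0, 5, 3, 2, 4, 9, 7, 8, 6, 1]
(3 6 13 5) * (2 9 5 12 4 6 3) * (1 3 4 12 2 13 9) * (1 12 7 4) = (1 3)(2 12 7 4 6 9 5 13) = [0, 3, 12, 1, 6, 13, 9, 4, 8, 5, 10, 11, 7, 2]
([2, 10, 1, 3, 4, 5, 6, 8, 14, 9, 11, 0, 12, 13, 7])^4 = [11, 2, 0, 3, 4, 5, 6, 8, 14, 9, 1, 10, 12, 13, 7]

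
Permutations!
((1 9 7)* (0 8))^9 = (9)(0 8) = ((0 8)(1 9 7))^9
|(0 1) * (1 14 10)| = 4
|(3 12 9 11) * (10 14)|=|(3 12 9 11)(10 14)|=4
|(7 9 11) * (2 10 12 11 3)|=|(2 10 12 11 7 9 3)|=7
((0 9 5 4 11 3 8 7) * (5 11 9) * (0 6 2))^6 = ((0 5 4 9 11 3 8 7 6 2))^6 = (0 8 4 6 11)(2 3 5 7 9)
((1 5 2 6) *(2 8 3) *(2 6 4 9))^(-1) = (1 6 3 8 5)(2 9 4)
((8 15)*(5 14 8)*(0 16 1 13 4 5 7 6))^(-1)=(0 6 7 15 8 14 5 4 13 1 16)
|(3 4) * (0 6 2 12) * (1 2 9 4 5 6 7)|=|(0 7 1 2 12)(3 5 6 9 4)|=5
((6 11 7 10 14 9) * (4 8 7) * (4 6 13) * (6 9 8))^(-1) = ((4 6 11 9 13)(7 10 14 8))^(-1) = (4 13 9 11 6)(7 8 14 10)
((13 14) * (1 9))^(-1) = (1 9)(13 14)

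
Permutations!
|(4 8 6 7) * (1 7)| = |(1 7 4 8 6)| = 5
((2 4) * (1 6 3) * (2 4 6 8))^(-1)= (1 3 6 2 8)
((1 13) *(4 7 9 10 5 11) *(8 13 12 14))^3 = (1 8 12 13 14)(4 10)(5 7)(9 11)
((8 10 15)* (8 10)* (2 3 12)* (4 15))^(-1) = ((2 3 12)(4 15 10))^(-1) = (2 12 3)(4 10 15)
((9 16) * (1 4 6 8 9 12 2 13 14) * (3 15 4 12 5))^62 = ((1 12 2 13 14)(3 15 4 6 8 9 16 5))^62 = (1 2 14 12 13)(3 16 8 4)(5 9 6 15)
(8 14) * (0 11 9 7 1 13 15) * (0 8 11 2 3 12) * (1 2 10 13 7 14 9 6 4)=(0 10 13 15 8 9 14 11 6 4 1 7 2 3 12)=[10, 7, 3, 12, 1, 5, 4, 2, 9, 14, 13, 6, 0, 15, 11, 8]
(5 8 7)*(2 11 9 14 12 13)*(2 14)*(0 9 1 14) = (0 9 2 11 1 14 12 13)(5 8 7) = [9, 14, 11, 3, 4, 8, 6, 5, 7, 2, 10, 1, 13, 0, 12]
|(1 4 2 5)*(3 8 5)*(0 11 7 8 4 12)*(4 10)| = |(0 11 7 8 5 1 12)(2 3 10 4)| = 28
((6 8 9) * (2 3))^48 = ((2 3)(6 8 9))^48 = (9)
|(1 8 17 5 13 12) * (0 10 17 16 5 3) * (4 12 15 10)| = |(0 4 12 1 8 16 5 13 15 10 17 3)| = 12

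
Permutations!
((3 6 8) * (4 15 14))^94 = ((3 6 8)(4 15 14))^94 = (3 6 8)(4 15 14)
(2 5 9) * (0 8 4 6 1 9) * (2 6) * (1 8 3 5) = (0 3 5)(1 9 6 8 4 2) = [3, 9, 1, 5, 2, 0, 8, 7, 4, 6]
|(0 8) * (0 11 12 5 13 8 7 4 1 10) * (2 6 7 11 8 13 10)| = 5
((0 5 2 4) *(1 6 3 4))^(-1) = ((0 5 2 1 6 3 4))^(-1) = (0 4 3 6 1 2 5)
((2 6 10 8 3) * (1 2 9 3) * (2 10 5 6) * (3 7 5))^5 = ((1 10 8)(3 9 7 5 6))^5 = (1 8 10)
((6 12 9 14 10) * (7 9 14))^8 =((6 12 14 10)(7 9))^8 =(14)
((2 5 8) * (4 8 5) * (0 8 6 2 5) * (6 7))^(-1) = ((0 8 5)(2 4 7 6))^(-1) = (0 5 8)(2 6 7 4)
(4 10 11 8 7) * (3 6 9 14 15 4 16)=(3 6 9 14 15 4 10 11 8 7 16)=[0, 1, 2, 6, 10, 5, 9, 16, 7, 14, 11, 8, 12, 13, 15, 4, 3]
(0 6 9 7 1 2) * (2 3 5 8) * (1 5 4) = (0 6 9 7 5 8 2)(1 3 4) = [6, 3, 0, 4, 1, 8, 9, 5, 2, 7]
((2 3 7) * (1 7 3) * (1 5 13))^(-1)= ((1 7 2 5 13))^(-1)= (1 13 5 2 7)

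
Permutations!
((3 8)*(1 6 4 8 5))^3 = ((1 6 4 8 3 5))^3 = (1 8)(3 6)(4 5)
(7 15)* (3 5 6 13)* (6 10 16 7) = (3 5 10 16 7 15 6 13) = [0, 1, 2, 5, 4, 10, 13, 15, 8, 9, 16, 11, 12, 3, 14, 6, 7]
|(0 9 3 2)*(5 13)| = 4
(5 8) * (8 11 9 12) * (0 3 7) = (0 3 7)(5 11 9 12 8) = [3, 1, 2, 7, 4, 11, 6, 0, 5, 12, 10, 9, 8]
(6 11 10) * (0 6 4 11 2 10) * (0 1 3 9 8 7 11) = [6, 3, 10, 9, 0, 5, 2, 11, 7, 8, 4, 1] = (0 6 2 10 4)(1 3 9 8 7 11)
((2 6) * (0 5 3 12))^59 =(0 12 3 5)(2 6)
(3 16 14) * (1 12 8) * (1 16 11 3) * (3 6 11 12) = (1 3 12 8 16 14)(6 11) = [0, 3, 2, 12, 4, 5, 11, 7, 16, 9, 10, 6, 8, 13, 1, 15, 14]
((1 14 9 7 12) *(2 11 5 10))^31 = (1 14 9 7 12)(2 10 5 11)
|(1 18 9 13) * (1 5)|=5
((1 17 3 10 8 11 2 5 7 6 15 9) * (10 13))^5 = (1 8 6 3 2 9 10 7 17 11 15 13 5)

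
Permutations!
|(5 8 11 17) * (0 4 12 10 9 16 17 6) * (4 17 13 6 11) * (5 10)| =|(0 17 10 9 16 13 6)(4 12 5 8)| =28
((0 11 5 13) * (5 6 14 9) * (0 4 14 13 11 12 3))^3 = (4 5 13 9 6 14 11)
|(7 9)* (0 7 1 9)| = |(0 7)(1 9)| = 2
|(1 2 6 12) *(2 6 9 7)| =|(1 6 12)(2 9 7)| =3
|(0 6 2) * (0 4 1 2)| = 6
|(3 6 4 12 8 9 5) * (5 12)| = 12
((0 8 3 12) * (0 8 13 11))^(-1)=((0 13 11)(3 12 8))^(-1)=(0 11 13)(3 8 12)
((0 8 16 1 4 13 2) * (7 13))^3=(0 1 13 8 4 2 16 7)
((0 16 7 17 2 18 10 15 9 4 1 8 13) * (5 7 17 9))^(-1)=(0 13 8 1 4 9 7 5 15 10 18 2 17 16)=((0 16 17 2 18 10 15 5 7 9 4 1 8 13))^(-1)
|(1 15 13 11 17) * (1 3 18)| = 7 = |(1 15 13 11 17 3 18)|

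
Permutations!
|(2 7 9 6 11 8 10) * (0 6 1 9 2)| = |(0 6 11 8 10)(1 9)(2 7)| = 10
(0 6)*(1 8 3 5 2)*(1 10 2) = (0 6)(1 8 3 5)(2 10) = [6, 8, 10, 5, 4, 1, 0, 7, 3, 9, 2]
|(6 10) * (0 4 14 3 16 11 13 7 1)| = 18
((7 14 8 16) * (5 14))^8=((5 14 8 16 7))^8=(5 16 14 7 8)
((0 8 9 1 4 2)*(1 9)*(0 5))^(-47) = ((9)(0 8 1 4 2 5))^(-47) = (9)(0 8 1 4 2 5)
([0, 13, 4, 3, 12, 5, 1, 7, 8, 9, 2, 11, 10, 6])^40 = (1 13 6)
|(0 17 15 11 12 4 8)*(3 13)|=|(0 17 15 11 12 4 8)(3 13)|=14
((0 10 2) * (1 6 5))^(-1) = (0 2 10)(1 5 6) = ((0 10 2)(1 6 5))^(-1)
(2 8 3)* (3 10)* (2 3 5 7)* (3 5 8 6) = [0, 1, 6, 5, 4, 7, 3, 2, 10, 9, 8] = (2 6 3 5 7)(8 10)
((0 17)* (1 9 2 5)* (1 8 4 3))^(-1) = (0 17)(1 3 4 8 5 2 9) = ((0 17)(1 9 2 5 8 4 3))^(-1)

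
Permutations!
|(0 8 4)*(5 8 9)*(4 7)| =|(0 9 5 8 7 4)| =6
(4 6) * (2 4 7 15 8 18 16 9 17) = (2 4 6 7 15 8 18 16 9 17) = [0, 1, 4, 3, 6, 5, 7, 15, 18, 17, 10, 11, 12, 13, 14, 8, 9, 2, 16]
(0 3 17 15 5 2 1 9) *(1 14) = (0 3 17 15 5 2 14 1 9) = [3, 9, 14, 17, 4, 2, 6, 7, 8, 0, 10, 11, 12, 13, 1, 5, 16, 15]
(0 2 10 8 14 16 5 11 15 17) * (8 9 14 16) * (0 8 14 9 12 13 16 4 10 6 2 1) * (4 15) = (0 1)(2 6)(4 10 12 13 16 5 11)(8 15 17) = [1, 0, 6, 3, 10, 11, 2, 7, 15, 9, 12, 4, 13, 16, 14, 17, 5, 8]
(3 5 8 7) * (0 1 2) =(0 1 2)(3 5 8 7) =[1, 2, 0, 5, 4, 8, 6, 3, 7]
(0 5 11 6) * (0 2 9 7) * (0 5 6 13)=(0 6 2 9 7 5 11 13)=[6, 1, 9, 3, 4, 11, 2, 5, 8, 7, 10, 13, 12, 0]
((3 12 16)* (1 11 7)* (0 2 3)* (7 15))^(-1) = ((0 2 3 12 16)(1 11 15 7))^(-1) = (0 16 12 3 2)(1 7 15 11)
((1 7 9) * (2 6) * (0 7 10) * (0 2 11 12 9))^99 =((0 7)(1 10 2 6 11 12 9))^99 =(0 7)(1 10 2 6 11 12 9)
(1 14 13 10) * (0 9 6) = (0 9 6)(1 14 13 10) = [9, 14, 2, 3, 4, 5, 0, 7, 8, 6, 1, 11, 12, 10, 13]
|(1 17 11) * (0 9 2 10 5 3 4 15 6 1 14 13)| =14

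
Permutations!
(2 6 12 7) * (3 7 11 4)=[0, 1, 6, 7, 3, 5, 12, 2, 8, 9, 10, 4, 11]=(2 6 12 11 4 3 7)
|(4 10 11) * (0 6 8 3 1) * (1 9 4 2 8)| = |(0 6 1)(2 8 3 9 4 10 11)| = 21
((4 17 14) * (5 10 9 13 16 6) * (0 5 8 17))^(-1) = (0 4 14 17 8 6 16 13 9 10 5)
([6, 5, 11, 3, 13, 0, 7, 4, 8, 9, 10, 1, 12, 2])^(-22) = (0 2 6 11 7 1 4 5 13)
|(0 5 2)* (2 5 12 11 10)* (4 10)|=6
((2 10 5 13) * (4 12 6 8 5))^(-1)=(2 13 5 8 6 12 4 10)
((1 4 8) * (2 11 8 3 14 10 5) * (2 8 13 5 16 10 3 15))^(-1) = (1 8 5 13 11 2 15 4)(3 14)(10 16)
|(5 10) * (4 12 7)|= |(4 12 7)(5 10)|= 6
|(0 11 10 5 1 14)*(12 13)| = 6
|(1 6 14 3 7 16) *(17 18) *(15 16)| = |(1 6 14 3 7 15 16)(17 18)| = 14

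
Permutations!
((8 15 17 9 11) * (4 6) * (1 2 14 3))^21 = ((1 2 14 3)(4 6)(8 15 17 9 11))^21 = (1 2 14 3)(4 6)(8 15 17 9 11)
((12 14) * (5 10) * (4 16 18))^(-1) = (4 18 16)(5 10)(12 14)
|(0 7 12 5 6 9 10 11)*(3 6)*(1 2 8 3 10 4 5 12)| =|(12)(0 7 1 2 8 3 6 9 4 5 10 11)| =12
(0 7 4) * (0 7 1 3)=(0 1 3)(4 7)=[1, 3, 2, 0, 7, 5, 6, 4]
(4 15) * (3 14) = (3 14)(4 15) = [0, 1, 2, 14, 15, 5, 6, 7, 8, 9, 10, 11, 12, 13, 3, 4]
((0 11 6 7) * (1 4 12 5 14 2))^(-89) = (0 7 6 11)(1 4 12 5 14 2)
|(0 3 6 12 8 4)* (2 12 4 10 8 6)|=6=|(0 3 2 12 6 4)(8 10)|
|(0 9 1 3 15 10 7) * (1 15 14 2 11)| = |(0 9 15 10 7)(1 3 14 2 11)| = 5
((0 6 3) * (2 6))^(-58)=((0 2 6 3))^(-58)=(0 6)(2 3)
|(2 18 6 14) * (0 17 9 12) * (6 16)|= 20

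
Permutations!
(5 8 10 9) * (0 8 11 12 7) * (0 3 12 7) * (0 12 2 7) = (12)(0 8 10 9 5 11)(2 7 3) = [8, 1, 7, 2, 4, 11, 6, 3, 10, 5, 9, 0, 12]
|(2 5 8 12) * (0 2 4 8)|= |(0 2 5)(4 8 12)|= 3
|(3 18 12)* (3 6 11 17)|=|(3 18 12 6 11 17)|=6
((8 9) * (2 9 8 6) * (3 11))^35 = (2 6 9)(3 11)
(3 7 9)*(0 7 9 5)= (0 7 5)(3 9)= [7, 1, 2, 9, 4, 0, 6, 5, 8, 3]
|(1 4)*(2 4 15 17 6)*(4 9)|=|(1 15 17 6 2 9 4)|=7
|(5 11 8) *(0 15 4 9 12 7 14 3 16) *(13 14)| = |(0 15 4 9 12 7 13 14 3 16)(5 11 8)| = 30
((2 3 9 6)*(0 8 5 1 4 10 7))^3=(0 1 7 5 10 8 4)(2 6 9 3)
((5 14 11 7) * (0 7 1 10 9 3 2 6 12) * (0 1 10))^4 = (0 11 2)(1 14 3)(5 9 12)(6 7 10)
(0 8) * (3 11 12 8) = [3, 1, 2, 11, 4, 5, 6, 7, 0, 9, 10, 12, 8] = (0 3 11 12 8)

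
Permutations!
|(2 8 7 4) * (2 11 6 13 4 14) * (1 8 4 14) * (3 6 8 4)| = 5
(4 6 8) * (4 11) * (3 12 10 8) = (3 12 10 8 11 4 6) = [0, 1, 2, 12, 6, 5, 3, 7, 11, 9, 8, 4, 10]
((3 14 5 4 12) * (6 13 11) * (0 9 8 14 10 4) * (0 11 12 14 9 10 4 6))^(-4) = ((0 10 6 13 12 3 4 14 5 11)(8 9))^(-4) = (0 4 6 5 12)(3 10 14 13 11)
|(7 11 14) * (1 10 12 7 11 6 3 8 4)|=|(1 10 12 7 6 3 8 4)(11 14)|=8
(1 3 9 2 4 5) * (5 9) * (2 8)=(1 3 5)(2 4 9 8)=[0, 3, 4, 5, 9, 1, 6, 7, 2, 8]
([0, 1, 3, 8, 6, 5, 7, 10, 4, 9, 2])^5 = (2 7 4 3 10 6 8)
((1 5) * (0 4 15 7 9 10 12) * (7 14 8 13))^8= (0 10 7 8 15)(4 12 9 13 14)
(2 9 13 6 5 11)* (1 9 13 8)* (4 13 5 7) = [0, 9, 5, 3, 13, 11, 7, 4, 1, 8, 10, 2, 12, 6] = (1 9 8)(2 5 11)(4 13 6 7)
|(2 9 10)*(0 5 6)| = 3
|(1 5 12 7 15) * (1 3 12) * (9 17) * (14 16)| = 4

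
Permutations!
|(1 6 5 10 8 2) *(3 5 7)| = 8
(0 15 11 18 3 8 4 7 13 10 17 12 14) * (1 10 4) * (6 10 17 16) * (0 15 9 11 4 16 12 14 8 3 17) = (0 9 11 18 17 14 15 4 7 13 16 6 10 12 8 1) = [9, 0, 2, 3, 7, 5, 10, 13, 1, 11, 12, 18, 8, 16, 15, 4, 6, 14, 17]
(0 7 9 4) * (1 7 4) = [4, 7, 2, 3, 0, 5, 6, 9, 8, 1] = (0 4)(1 7 9)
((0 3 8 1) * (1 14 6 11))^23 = (0 8 6 1 3 14 11)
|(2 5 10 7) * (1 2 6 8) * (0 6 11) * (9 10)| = 10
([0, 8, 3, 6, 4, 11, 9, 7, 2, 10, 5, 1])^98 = (1 11 5 10 9 6 3 2 8)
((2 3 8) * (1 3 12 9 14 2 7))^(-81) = ((1 3 8 7)(2 12 9 14))^(-81) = (1 7 8 3)(2 14 9 12)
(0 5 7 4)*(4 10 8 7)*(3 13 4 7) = (0 5 7 10 8 3 13 4) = [5, 1, 2, 13, 0, 7, 6, 10, 3, 9, 8, 11, 12, 4]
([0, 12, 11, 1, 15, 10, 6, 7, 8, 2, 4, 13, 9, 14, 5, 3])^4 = [0, 11, 5, 2, 12, 3, 6, 7, 8, 14, 1, 10, 13, 4, 15, 9]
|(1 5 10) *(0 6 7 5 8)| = |(0 6 7 5 10 1 8)| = 7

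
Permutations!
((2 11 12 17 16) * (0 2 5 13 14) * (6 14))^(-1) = (0 14 6 13 5 16 17 12 11 2)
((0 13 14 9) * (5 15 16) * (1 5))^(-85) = ((0 13 14 9)(1 5 15 16))^(-85) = (0 9 14 13)(1 16 15 5)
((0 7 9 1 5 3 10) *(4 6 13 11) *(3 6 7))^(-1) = ((0 3 10)(1 5 6 13 11 4 7 9))^(-1) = (0 10 3)(1 9 7 4 11 13 6 5)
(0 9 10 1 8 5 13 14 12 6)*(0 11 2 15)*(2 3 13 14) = (0 9 10 1 8 5 14 12 6 11 3 13 2 15) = [9, 8, 15, 13, 4, 14, 11, 7, 5, 10, 1, 3, 6, 2, 12, 0]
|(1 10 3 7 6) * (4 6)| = |(1 10 3 7 4 6)| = 6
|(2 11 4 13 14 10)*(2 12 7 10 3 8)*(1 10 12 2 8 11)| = 30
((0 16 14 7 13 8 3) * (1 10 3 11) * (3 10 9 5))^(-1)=(0 3 5 9 1 11 8 13 7 14 16)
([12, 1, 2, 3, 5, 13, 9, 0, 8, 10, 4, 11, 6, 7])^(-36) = (13)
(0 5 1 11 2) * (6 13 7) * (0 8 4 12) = (0 5 1 11 2 8 4 12)(6 13 7) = [5, 11, 8, 3, 12, 1, 13, 6, 4, 9, 10, 2, 0, 7]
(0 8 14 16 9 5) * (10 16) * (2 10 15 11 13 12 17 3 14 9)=(0 8 9 5)(2 10 16)(3 14 15 11 13 12 17)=[8, 1, 10, 14, 4, 0, 6, 7, 9, 5, 16, 13, 17, 12, 15, 11, 2, 3]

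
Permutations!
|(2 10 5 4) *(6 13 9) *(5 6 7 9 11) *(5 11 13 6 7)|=|(13)(2 10 7 9 5 4)|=6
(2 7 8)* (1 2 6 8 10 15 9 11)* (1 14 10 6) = (1 2 7 6 8)(9 11 14 10 15) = [0, 2, 7, 3, 4, 5, 8, 6, 1, 11, 15, 14, 12, 13, 10, 9]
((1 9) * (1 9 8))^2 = (9)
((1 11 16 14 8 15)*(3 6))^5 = ((1 11 16 14 8 15)(3 6))^5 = (1 15 8 14 16 11)(3 6)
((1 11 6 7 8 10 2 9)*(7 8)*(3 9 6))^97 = ((1 11 3 9)(2 6 8 10))^97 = (1 11 3 9)(2 6 8 10)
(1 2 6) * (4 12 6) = [0, 2, 4, 3, 12, 5, 1, 7, 8, 9, 10, 11, 6] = (1 2 4 12 6)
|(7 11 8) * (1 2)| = 6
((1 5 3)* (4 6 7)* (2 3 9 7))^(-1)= (1 3 2 6 4 7 9 5)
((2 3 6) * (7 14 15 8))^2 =(2 6 3)(7 15)(8 14)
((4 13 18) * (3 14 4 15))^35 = ((3 14 4 13 18 15))^35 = (3 15 18 13 4 14)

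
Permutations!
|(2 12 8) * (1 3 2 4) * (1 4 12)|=|(1 3 2)(8 12)|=6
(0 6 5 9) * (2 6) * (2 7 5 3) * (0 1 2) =(0 7 5 9 1 2 6 3) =[7, 2, 6, 0, 4, 9, 3, 5, 8, 1]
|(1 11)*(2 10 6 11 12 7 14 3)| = |(1 12 7 14 3 2 10 6 11)| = 9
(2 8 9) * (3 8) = (2 3 8 9) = [0, 1, 3, 8, 4, 5, 6, 7, 9, 2]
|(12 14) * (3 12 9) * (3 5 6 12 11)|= 10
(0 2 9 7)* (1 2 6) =(0 6 1 2 9 7) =[6, 2, 9, 3, 4, 5, 1, 0, 8, 7]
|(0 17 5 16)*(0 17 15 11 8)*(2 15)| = 15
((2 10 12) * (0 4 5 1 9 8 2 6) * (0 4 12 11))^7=((0 12 6 4 5 1 9 8 2 10 11))^7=(0 8 4 11 9 6 10 1 12 2 5)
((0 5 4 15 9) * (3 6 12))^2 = ((0 5 4 15 9)(3 6 12))^2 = (0 4 9 5 15)(3 12 6)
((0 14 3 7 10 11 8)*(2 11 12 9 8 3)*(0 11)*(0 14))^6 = (14)(3 11 8 9 12 10 7) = ((2 14)(3 7 10 12 9 8 11))^6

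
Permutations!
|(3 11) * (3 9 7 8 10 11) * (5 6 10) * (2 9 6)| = 15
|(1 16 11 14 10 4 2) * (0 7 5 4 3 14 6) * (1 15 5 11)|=12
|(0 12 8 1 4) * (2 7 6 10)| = |(0 12 8 1 4)(2 7 6 10)| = 20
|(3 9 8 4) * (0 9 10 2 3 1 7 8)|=12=|(0 9)(1 7 8 4)(2 3 10)|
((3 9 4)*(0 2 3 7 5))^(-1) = (0 5 7 4 9 3 2) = ((0 2 3 9 4 7 5))^(-1)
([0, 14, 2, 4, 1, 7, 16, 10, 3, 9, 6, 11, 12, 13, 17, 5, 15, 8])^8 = [0, 17, 2, 1, 14, 10, 15, 6, 4, 9, 16, 11, 12, 13, 8, 7, 5, 3]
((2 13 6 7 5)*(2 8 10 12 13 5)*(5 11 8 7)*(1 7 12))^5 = (1 10 8 11 2 7)(5 12 13 6)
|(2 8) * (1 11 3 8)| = |(1 11 3 8 2)| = 5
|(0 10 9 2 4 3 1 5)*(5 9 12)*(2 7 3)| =|(0 10 12 5)(1 9 7 3)(2 4)| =4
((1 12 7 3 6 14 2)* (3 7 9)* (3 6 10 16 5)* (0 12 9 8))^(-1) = ((0 12 8)(1 9 6 14 2)(3 10 16 5))^(-1) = (0 8 12)(1 2 14 6 9)(3 5 16 10)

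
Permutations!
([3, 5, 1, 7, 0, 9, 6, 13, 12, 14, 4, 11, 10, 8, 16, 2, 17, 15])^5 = [12, 17, 16, 10, 8, 15, 6, 4, 3, 2, 13, 11, 7, 0, 1, 14, 5, 9]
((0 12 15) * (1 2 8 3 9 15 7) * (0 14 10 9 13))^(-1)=(0 13 3 8 2 1 7 12)(9 10 14 15)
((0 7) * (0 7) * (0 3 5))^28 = (7)(0 3 5)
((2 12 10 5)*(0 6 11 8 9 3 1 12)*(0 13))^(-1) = ((0 6 11 8 9 3 1 12 10 5 2 13))^(-1) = (0 13 2 5 10 12 1 3 9 8 11 6)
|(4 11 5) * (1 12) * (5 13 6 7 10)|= 14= |(1 12)(4 11 13 6 7 10 5)|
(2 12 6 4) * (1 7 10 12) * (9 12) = (1 7 10 9 12 6 4 2) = [0, 7, 1, 3, 2, 5, 4, 10, 8, 12, 9, 11, 6]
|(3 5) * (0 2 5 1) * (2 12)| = 6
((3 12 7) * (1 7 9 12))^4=((1 7 3)(9 12))^4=(12)(1 7 3)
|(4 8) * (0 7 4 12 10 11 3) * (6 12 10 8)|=9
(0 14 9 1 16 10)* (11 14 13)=(0 13 11 14 9 1 16 10)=[13, 16, 2, 3, 4, 5, 6, 7, 8, 1, 0, 14, 12, 11, 9, 15, 10]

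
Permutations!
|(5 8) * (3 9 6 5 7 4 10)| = |(3 9 6 5 8 7 4 10)| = 8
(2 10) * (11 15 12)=(2 10)(11 15 12)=[0, 1, 10, 3, 4, 5, 6, 7, 8, 9, 2, 15, 11, 13, 14, 12]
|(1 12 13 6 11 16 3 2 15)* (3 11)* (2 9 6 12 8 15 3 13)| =6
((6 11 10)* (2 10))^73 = ((2 10 6 11))^73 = (2 10 6 11)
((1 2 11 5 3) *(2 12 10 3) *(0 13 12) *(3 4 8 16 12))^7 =(0 1 3 13)(2 11 5)(4 16 10 8 12)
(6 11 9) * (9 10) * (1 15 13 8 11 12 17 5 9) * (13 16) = (1 15 16 13 8 11 10)(5 9 6 12 17) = [0, 15, 2, 3, 4, 9, 12, 7, 11, 6, 1, 10, 17, 8, 14, 16, 13, 5]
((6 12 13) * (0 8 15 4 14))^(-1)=((0 8 15 4 14)(6 12 13))^(-1)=(0 14 4 15 8)(6 13 12)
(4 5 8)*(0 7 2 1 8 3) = [7, 8, 1, 0, 5, 3, 6, 2, 4] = (0 7 2 1 8 4 5 3)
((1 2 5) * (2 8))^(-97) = (1 5 2 8) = ((1 8 2 5))^(-97)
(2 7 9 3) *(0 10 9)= (0 10 9 3 2 7)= [10, 1, 7, 2, 4, 5, 6, 0, 8, 3, 9]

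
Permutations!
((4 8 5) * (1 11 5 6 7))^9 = (1 5 8 7 11 4 6)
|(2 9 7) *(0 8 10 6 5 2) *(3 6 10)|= 8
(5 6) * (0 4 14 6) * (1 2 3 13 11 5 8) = (0 4 14 6 8 1 2 3 13 11 5) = [4, 2, 3, 13, 14, 0, 8, 7, 1, 9, 10, 5, 12, 11, 6]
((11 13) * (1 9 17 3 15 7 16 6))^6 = ((1 9 17 3 15 7 16 6)(11 13))^6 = (1 16 15 17)(3 9 6 7)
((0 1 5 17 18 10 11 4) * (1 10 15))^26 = ((0 10 11 4)(1 5 17 18 15))^26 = (0 11)(1 5 17 18 15)(4 10)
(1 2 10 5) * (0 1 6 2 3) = (0 1 3)(2 10 5 6) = [1, 3, 10, 0, 4, 6, 2, 7, 8, 9, 5]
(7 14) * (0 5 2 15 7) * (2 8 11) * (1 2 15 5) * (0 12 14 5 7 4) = [1, 2, 7, 3, 0, 8, 6, 5, 11, 9, 10, 15, 14, 13, 12, 4] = (0 1 2 7 5 8 11 15 4)(12 14)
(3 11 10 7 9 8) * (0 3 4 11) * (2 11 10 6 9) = (0 3)(2 11 6 9 8 4 10 7) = [3, 1, 11, 0, 10, 5, 9, 2, 4, 8, 7, 6]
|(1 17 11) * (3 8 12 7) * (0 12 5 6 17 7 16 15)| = |(0 12 16 15)(1 7 3 8 5 6 17 11)| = 8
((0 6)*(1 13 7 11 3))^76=(1 13 7 11 3)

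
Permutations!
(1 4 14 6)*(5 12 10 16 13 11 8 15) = (1 4 14 6)(5 12 10 16 13 11 8 15) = [0, 4, 2, 3, 14, 12, 1, 7, 15, 9, 16, 8, 10, 11, 6, 5, 13]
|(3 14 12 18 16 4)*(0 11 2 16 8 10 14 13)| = 35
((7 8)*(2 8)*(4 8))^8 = ((2 4 8 7))^8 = (8)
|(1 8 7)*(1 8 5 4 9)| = 4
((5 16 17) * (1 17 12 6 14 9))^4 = (1 12)(5 14)(6 17)(9 16)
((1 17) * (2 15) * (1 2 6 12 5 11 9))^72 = (17)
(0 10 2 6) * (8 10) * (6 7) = (0 8 10 2 7 6) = [8, 1, 7, 3, 4, 5, 0, 6, 10, 9, 2]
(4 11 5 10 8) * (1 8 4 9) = (1 8 9)(4 11 5 10) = [0, 8, 2, 3, 11, 10, 6, 7, 9, 1, 4, 5]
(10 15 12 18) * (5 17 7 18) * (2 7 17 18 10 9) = [0, 1, 7, 3, 4, 18, 6, 10, 8, 2, 15, 11, 5, 13, 14, 12, 16, 17, 9] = (2 7 10 15 12 5 18 9)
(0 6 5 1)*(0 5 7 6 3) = (0 3)(1 5)(6 7) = [3, 5, 2, 0, 4, 1, 7, 6]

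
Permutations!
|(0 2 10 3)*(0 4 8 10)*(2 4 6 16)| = |(0 4 8 10 3 6 16 2)| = 8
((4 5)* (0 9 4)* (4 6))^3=(0 4 9 5 6)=((0 9 6 4 5))^3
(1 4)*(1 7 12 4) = (4 7 12) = [0, 1, 2, 3, 7, 5, 6, 12, 8, 9, 10, 11, 4]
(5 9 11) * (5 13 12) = (5 9 11 13 12) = [0, 1, 2, 3, 4, 9, 6, 7, 8, 11, 10, 13, 5, 12]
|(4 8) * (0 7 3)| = 6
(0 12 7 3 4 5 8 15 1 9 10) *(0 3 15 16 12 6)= (0 6)(1 9 10 3 4 5 8 16 12 7 15)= [6, 9, 2, 4, 5, 8, 0, 15, 16, 10, 3, 11, 7, 13, 14, 1, 12]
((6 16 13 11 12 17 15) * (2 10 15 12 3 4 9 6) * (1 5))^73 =(1 5)(2 10 15)(3 6 11 9 13 4 16)(12 17)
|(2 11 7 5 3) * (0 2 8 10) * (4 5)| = 9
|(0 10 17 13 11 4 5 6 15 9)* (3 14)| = |(0 10 17 13 11 4 5 6 15 9)(3 14)| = 10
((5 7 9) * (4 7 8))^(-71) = (4 8 5 9 7)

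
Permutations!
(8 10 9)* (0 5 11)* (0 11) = (11)(0 5)(8 10 9) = [5, 1, 2, 3, 4, 0, 6, 7, 10, 8, 9, 11]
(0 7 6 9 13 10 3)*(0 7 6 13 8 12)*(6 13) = (0 13 10 3 7 6 9 8 12) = [13, 1, 2, 7, 4, 5, 9, 6, 12, 8, 3, 11, 0, 10]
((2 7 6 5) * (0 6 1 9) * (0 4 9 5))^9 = (0 6)(1 5 2 7)(4 9) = ((0 6)(1 5 2 7)(4 9))^9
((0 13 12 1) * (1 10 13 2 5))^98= ((0 2 5 1)(10 13 12))^98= (0 5)(1 2)(10 12 13)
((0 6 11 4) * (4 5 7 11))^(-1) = (0 4 6)(5 11 7)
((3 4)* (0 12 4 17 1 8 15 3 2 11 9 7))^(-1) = (0 7 9 11 2 4 12)(1 17 3 15 8) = ((0 12 4 2 11 9 7)(1 8 15 3 17))^(-1)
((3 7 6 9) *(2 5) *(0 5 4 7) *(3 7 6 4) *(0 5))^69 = ((2 3 5)(4 6 9 7))^69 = (4 6 9 7)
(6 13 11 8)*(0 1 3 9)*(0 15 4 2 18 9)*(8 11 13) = (0 1 3)(2 18 9 15 4)(6 8) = [1, 3, 18, 0, 2, 5, 8, 7, 6, 15, 10, 11, 12, 13, 14, 4, 16, 17, 9]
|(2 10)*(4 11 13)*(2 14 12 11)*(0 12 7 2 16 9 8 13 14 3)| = 40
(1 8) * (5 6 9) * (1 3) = (1 8 3)(5 6 9) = [0, 8, 2, 1, 4, 6, 9, 7, 3, 5]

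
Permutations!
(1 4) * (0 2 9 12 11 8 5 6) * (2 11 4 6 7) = (0 11 8 5 7 2 9 12 4 1 6) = [11, 6, 9, 3, 1, 7, 0, 2, 5, 12, 10, 8, 4]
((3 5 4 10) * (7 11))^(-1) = (3 10 4 5)(7 11)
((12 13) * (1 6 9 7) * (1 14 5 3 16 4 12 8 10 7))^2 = ((1 6 9)(3 16 4 12 13 8 10 7 14 5))^2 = (1 9 6)(3 4 13 10 14)(5 16 12 8 7)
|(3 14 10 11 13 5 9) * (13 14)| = 12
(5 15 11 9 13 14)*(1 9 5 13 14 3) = (1 9 14 13 3)(5 15 11) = [0, 9, 2, 1, 4, 15, 6, 7, 8, 14, 10, 5, 12, 3, 13, 11]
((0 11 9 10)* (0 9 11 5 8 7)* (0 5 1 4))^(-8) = (11)(0 1 4)(5 8 7)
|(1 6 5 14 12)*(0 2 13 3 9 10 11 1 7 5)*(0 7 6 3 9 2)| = 35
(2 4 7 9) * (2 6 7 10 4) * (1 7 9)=(1 7)(4 10)(6 9)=[0, 7, 2, 3, 10, 5, 9, 1, 8, 6, 4]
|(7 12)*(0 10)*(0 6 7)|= 5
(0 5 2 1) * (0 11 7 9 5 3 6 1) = (0 3 6 1 11 7 9 5 2) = [3, 11, 0, 6, 4, 2, 1, 9, 8, 5, 10, 7]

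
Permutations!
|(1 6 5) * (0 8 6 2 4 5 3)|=4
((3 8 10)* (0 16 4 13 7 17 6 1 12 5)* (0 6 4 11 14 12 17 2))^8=((0 16 11 14 12 5 6 1 17 4 13 7 2)(3 8 10))^8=(0 17 14 7 6 16 4 12 2 1 11 13 5)(3 10 8)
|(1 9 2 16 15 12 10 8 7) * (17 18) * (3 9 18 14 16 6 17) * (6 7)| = |(1 18 3 9 2 7)(6 17 14 16 15 12 10 8)| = 24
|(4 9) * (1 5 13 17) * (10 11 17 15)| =|(1 5 13 15 10 11 17)(4 9)| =14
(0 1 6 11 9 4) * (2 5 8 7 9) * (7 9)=[1, 6, 5, 3, 0, 8, 11, 7, 9, 4, 10, 2]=(0 1 6 11 2 5 8 9 4)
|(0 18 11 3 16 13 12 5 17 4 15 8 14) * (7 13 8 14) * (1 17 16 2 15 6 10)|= |(0 18 11 3 2 15 14)(1 17 4 6 10)(5 16 8 7 13 12)|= 210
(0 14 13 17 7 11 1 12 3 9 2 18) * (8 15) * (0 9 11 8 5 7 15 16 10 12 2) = (0 14 13 17 15 5 7 8 16 10 12 3 11 1 2 18 9) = [14, 2, 18, 11, 4, 7, 6, 8, 16, 0, 12, 1, 3, 17, 13, 5, 10, 15, 9]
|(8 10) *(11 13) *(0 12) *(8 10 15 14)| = 6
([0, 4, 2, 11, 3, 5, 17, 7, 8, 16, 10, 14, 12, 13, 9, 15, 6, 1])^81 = (17)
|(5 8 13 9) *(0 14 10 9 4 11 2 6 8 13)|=11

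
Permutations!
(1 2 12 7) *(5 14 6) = (1 2 12 7)(5 14 6) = [0, 2, 12, 3, 4, 14, 5, 1, 8, 9, 10, 11, 7, 13, 6]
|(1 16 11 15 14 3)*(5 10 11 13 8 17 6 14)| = |(1 16 13 8 17 6 14 3)(5 10 11 15)| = 8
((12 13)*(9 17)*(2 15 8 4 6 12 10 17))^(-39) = ((2 15 8 4 6 12 13 10 17 9))^(-39) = (2 15 8 4 6 12 13 10 17 9)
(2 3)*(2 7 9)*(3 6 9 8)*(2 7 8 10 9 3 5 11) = [0, 1, 6, 8, 4, 11, 3, 10, 5, 7, 9, 2] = (2 6 3 8 5 11)(7 10 9)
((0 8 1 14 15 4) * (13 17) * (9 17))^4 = (0 15 1)(4 14 8)(9 17 13)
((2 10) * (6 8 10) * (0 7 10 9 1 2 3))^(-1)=(0 3 10 7)(1 9 8 6 2)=((0 7 10 3)(1 2 6 8 9))^(-1)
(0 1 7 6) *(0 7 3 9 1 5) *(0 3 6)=(0 5 3 9 1 6 7)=[5, 6, 2, 9, 4, 3, 7, 0, 8, 1]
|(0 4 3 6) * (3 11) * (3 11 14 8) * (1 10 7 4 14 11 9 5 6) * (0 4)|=35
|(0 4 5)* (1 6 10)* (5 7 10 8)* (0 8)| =6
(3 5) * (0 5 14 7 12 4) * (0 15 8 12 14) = [5, 1, 2, 0, 15, 3, 6, 14, 12, 9, 10, 11, 4, 13, 7, 8] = (0 5 3)(4 15 8 12)(7 14)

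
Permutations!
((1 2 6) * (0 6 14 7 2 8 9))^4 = (0 9 8 1 6)(2 14 7) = ((0 6 1 8 9)(2 14 7))^4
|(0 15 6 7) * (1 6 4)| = 6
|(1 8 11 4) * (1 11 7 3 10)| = |(1 8 7 3 10)(4 11)| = 10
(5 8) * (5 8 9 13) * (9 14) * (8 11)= (5 14 9 13)(8 11)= [0, 1, 2, 3, 4, 14, 6, 7, 11, 13, 10, 8, 12, 5, 9]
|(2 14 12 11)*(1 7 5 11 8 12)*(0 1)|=14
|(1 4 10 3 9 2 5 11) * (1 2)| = 15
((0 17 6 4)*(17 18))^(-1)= (0 4 6 17 18)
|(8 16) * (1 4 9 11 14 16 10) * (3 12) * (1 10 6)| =|(1 4 9 11 14 16 8 6)(3 12)| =8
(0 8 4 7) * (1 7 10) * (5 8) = (0 5 8 4 10 1 7) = [5, 7, 2, 3, 10, 8, 6, 0, 4, 9, 1]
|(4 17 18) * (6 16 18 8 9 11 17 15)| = |(4 15 6 16 18)(8 9 11 17)| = 20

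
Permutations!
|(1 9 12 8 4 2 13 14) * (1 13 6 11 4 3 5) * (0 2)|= |(0 2 6 11 4)(1 9 12 8 3 5)(13 14)|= 30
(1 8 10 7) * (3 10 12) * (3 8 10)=(1 10 7)(8 12)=[0, 10, 2, 3, 4, 5, 6, 1, 12, 9, 7, 11, 8]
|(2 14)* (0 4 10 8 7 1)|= |(0 4 10 8 7 1)(2 14)|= 6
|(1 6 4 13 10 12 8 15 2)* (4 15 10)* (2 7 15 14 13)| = 6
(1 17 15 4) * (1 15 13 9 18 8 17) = (4 15)(8 17 13 9 18) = [0, 1, 2, 3, 15, 5, 6, 7, 17, 18, 10, 11, 12, 9, 14, 4, 16, 13, 8]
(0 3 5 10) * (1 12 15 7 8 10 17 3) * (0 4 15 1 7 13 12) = (0 7 8 10 4 15 13 12 1)(3 5 17) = [7, 0, 2, 5, 15, 17, 6, 8, 10, 9, 4, 11, 1, 12, 14, 13, 16, 3]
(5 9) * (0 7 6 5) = (0 7 6 5 9) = [7, 1, 2, 3, 4, 9, 5, 6, 8, 0]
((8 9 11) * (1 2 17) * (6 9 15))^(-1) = (1 17 2)(6 15 8 11 9)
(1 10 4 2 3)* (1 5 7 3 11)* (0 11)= (0 11 1 10 4 2)(3 5 7)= [11, 10, 0, 5, 2, 7, 6, 3, 8, 9, 4, 1]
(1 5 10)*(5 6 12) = (1 6 12 5 10) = [0, 6, 2, 3, 4, 10, 12, 7, 8, 9, 1, 11, 5]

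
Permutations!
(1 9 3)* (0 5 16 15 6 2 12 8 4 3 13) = [5, 9, 12, 1, 3, 16, 2, 7, 4, 13, 10, 11, 8, 0, 14, 6, 15] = (0 5 16 15 6 2 12 8 4 3 1 9 13)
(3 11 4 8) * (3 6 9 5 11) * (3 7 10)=(3 7 10)(4 8 6 9 5 11)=[0, 1, 2, 7, 8, 11, 9, 10, 6, 5, 3, 4]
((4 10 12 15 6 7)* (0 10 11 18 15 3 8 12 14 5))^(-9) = ((0 10 14 5)(3 8 12)(4 11 18 15 6 7))^(-9) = (0 5 14 10)(4 15)(6 11)(7 18)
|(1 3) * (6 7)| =2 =|(1 3)(6 7)|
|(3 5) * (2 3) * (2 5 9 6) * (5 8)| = |(2 3 9 6)(5 8)| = 4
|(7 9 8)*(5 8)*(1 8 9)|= |(1 8 7)(5 9)|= 6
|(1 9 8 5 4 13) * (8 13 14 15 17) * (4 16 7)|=24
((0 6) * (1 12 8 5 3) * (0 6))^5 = ((1 12 8 5 3))^5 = (12)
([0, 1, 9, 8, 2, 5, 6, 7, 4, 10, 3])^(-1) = [0, 1, 4, 10, 8, 5, 6, 7, 3, 2, 9]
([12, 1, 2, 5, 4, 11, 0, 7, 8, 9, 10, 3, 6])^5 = (0 6 12)(3 11 5)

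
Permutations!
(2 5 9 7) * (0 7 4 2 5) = (0 7 5 9 4 2) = [7, 1, 0, 3, 2, 9, 6, 5, 8, 4]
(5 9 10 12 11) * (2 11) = [0, 1, 11, 3, 4, 9, 6, 7, 8, 10, 12, 5, 2] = (2 11 5 9 10 12)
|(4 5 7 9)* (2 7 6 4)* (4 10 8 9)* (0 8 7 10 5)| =14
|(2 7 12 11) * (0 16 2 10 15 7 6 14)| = |(0 16 2 6 14)(7 12 11 10 15)| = 5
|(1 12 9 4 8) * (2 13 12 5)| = 8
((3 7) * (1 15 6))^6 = ((1 15 6)(3 7))^6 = (15)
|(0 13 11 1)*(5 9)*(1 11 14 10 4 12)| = 14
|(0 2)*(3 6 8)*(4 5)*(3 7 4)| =|(0 2)(3 6 8 7 4 5)| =6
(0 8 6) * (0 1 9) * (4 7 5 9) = (0 8 6 1 4 7 5 9) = [8, 4, 2, 3, 7, 9, 1, 5, 6, 0]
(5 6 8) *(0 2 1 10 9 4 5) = [2, 10, 1, 3, 5, 6, 8, 7, 0, 4, 9] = (0 2 1 10 9 4 5 6 8)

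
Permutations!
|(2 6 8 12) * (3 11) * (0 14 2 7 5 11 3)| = |(0 14 2 6 8 12 7 5 11)| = 9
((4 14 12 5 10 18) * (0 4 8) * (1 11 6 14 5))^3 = (0 10)(1 14 11 12 6)(4 18)(5 8)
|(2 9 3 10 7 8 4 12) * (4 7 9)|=|(2 4 12)(3 10 9)(7 8)|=6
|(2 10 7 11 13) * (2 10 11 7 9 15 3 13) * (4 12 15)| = |(2 11)(3 13 10 9 4 12 15)| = 14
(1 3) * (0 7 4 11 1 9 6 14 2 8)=[7, 3, 8, 9, 11, 5, 14, 4, 0, 6, 10, 1, 12, 13, 2]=(0 7 4 11 1 3 9 6 14 2 8)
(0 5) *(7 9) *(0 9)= (0 5 9 7)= [5, 1, 2, 3, 4, 9, 6, 0, 8, 7]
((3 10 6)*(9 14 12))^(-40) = ((3 10 6)(9 14 12))^(-40) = (3 6 10)(9 12 14)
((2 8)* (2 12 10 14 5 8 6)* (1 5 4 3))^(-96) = ((1 5 8 12 10 14 4 3)(2 6))^(-96) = (14)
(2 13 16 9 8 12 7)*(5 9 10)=(2 13 16 10 5 9 8 12 7)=[0, 1, 13, 3, 4, 9, 6, 2, 12, 8, 5, 11, 7, 16, 14, 15, 10]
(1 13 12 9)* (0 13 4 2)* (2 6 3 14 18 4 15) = (0 13 12 9 1 15 2)(3 14 18 4 6) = [13, 15, 0, 14, 6, 5, 3, 7, 8, 1, 10, 11, 9, 12, 18, 2, 16, 17, 4]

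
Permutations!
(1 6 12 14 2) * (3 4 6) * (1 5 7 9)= [0, 3, 5, 4, 6, 7, 12, 9, 8, 1, 10, 11, 14, 13, 2]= (1 3 4 6 12 14 2 5 7 9)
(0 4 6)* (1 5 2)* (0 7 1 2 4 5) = [5, 0, 2, 3, 6, 4, 7, 1] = (0 5 4 6 7 1)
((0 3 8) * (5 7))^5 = (0 8 3)(5 7)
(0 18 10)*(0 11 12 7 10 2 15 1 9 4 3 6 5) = (0 18 2 15 1 9 4 3 6 5)(7 10 11 12) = [18, 9, 15, 6, 3, 0, 5, 10, 8, 4, 11, 12, 7, 13, 14, 1, 16, 17, 2]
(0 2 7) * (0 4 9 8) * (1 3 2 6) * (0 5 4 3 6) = (1 6)(2 7 3)(4 9 8 5) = [0, 6, 7, 2, 9, 4, 1, 3, 5, 8]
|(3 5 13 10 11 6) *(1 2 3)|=8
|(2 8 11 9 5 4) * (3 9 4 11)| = 7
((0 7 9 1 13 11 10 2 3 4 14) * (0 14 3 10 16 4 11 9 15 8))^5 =(0 7 15 8)(1 9 13)(2 10)(3 11 16 4)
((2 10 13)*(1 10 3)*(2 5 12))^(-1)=(1 3 2 12 5 13 10)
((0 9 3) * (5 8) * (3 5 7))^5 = ((0 9 5 8 7 3))^5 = (0 3 7 8 5 9)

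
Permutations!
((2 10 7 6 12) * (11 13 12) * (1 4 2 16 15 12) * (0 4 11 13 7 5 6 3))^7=(0 1 10 3 13 2 7 6 4 11 5)(12 16 15)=((0 4 2 10 5 6 13 1 11 7 3)(12 16 15))^7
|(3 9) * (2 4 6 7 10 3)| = 7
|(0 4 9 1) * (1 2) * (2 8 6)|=7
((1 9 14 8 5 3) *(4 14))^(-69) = ((1 9 4 14 8 5 3))^(-69) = (1 9 4 14 8 5 3)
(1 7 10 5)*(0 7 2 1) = (0 7 10 5)(1 2) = [7, 2, 1, 3, 4, 0, 6, 10, 8, 9, 5]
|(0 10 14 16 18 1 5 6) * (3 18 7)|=|(0 10 14 16 7 3 18 1 5 6)|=10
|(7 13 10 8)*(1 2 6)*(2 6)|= |(1 6)(7 13 10 8)|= 4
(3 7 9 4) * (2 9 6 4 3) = (2 9 3 7 6 4) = [0, 1, 9, 7, 2, 5, 4, 6, 8, 3]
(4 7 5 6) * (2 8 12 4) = (2 8 12 4 7 5 6) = [0, 1, 8, 3, 7, 6, 2, 5, 12, 9, 10, 11, 4]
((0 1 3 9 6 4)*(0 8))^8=((0 1 3 9 6 4 8))^8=(0 1 3 9 6 4 8)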